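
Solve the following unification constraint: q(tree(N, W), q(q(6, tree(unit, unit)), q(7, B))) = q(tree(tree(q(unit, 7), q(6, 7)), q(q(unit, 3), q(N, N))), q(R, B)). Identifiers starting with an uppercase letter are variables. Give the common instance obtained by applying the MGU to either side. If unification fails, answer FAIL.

FAIL

Decompose q/2: tree(N, W) = tree(tree(q(unit, 7), q(6, 7)), q(q(unit, 3), q(N, N))),  q(q(6, tree(unit, unit)), q(7, B)) = q(R, B).
Decompose tree/2: N = tree(q(unit, 7), q(6, 7)),  W = q(q(unit, 3), q(N, N)).
Bind N := tree(q(unit, 7), q(6, 7)); substituting into the one remaining equation that mentions N gives: W = q(q(unit, 3), q(tree(q(unit, 7), q(6, 7)), tree(q(unit, 7), q(6, 7)))).
Bind W := q(q(unit, 3), q(tree(q(unit, 7), q(6, 7)), tree(q(unit, 7), q(6, 7)))); no other remaining equation mentions W.
Decompose q/2: q(6, tree(unit, unit)) = R,  q(7, B) = B.
Bind R := q(6, tree(unit, unit)); no other remaining equation mentions R.
Occurs check fails: B occurs in q(7, B); the equation B = q(7, B) has no finite solution.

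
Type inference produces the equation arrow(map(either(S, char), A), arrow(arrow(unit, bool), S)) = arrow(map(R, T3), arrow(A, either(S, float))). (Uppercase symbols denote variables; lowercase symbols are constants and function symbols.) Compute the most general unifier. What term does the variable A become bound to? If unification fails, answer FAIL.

Decompose arrow/2: map(either(S, char), A) = map(R, T3),  arrow(arrow(unit, bool), S) = arrow(A, either(S, float)).
Decompose map/2: either(S, char) = R,  A = T3.
Bind R := either(S, char); no other remaining equation mentions R.
Bind A := T3; substituting into the remaining equation gives: arrow(arrow(unit, bool), S) = arrow(T3, either(S, float)).
Decompose arrow/2: arrow(unit, bool) = T3,  S = either(S, float).
Bind T3 := arrow(unit, bool); no other remaining equation mentions T3. Substituting into the earlier binding gives A := arrow(unit, bool).
Occurs check fails: S occurs in either(S, float); the equation S = either(S, float) has no finite solution.

FAIL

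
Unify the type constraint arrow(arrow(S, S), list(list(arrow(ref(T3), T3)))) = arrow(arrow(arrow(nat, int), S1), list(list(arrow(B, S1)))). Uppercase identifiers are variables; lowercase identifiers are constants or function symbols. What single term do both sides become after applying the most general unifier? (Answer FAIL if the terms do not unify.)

Decompose arrow/2: arrow(S, S) = arrow(arrow(nat, int), S1),  list(list(arrow(ref(T3), T3))) = list(list(arrow(B, S1))).
Decompose arrow/2: S = arrow(nat, int),  S = S1.
Bind S := arrow(nat, int); substituting into the one remaining equation that mentions S gives: arrow(nat, int) = S1.
Bind S1 := arrow(nat, int); substituting into the remaining equation gives: list(list(arrow(ref(T3), T3))) = list(list(arrow(B, arrow(nat, int)))).
Decompose list/1: list(arrow(ref(T3), T3)) = list(arrow(B, arrow(nat, int))).
Decompose list/1: arrow(ref(T3), T3) = arrow(B, arrow(nat, int)).
Decompose arrow/2: ref(T3) = B,  T3 = arrow(nat, int).
Bind B := ref(T3); no other remaining equation mentions B.
Bind T3 := arrow(nat, int). Substituting into the earlier binding gives B := ref(arrow(nat, int)).
Applying the MGU to either side gives arrow(arrow(arrow(nat, int), arrow(nat, int)), list(list(arrow(ref(arrow(nat, int)), arrow(nat, int))))).

arrow(arrow(arrow(nat, int), arrow(nat, int)), list(list(arrow(ref(arrow(nat, int)), arrow(nat, int)))))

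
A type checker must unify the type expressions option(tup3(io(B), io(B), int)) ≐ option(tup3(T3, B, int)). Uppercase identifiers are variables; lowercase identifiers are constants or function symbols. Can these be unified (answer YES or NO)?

Decompose option/1: tup3(io(B), io(B), int) ≐ tup3(T3, B, int).
Decompose tup3/3: io(B) ≐ T3,  io(B) ≐ B,  int ≐ int.
Bind T3 := io(B); no other remaining equation mentions T3.
Occurs check fails: B occurs in io(B); the equation B ≐ io(B) has no finite solution.

NO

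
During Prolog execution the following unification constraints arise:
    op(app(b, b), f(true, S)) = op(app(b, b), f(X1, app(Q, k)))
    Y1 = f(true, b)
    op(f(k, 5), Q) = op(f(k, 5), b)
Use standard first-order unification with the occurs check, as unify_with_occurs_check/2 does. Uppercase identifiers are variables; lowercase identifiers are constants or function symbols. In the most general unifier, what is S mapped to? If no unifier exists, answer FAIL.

app(b, k)

Decompose op/2: app(b, b) = app(b, b),  f(true, S) = f(X1, app(Q, k)).
Delete trivial equation app(b, b) = app(b, b).
Decompose f/2: true = X1,  S = app(Q, k).
Bind X1 := true; no other remaining equation mentions X1.
Bind S := app(Q, k); no other remaining equation mentions S.
Bind Y1 := f(true, b); no other remaining equation mentions Y1.
Decompose op/2: f(k, 5) = f(k, 5),  Q = b.
Delete trivial equation f(k, 5) = f(k, 5).
Bind Q := b. Substituting into the earlier binding gives S := app(b, k).
MGU = { X1 ↦ true, S ↦ app(b, k), Y1 ↦ f(true, b), Q ↦ b }, so S ↦ app(b, k).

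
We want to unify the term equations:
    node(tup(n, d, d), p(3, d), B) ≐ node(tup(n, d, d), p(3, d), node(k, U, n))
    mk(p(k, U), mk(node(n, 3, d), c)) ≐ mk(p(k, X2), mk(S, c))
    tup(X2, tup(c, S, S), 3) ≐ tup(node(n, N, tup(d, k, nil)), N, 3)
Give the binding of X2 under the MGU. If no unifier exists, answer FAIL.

Decompose node/3: tup(n, d, d) ≐ tup(n, d, d),  p(3, d) ≐ p(3, d),  B ≐ node(k, U, n).
Delete trivial equation tup(n, d, d) ≐ tup(n, d, d).
Delete trivial equation p(3, d) ≐ p(3, d).
Bind B := node(k, U, n); no other remaining equation mentions B.
Decompose mk/2: p(k, U) ≐ p(k, X2),  mk(node(n, 3, d), c) ≐ mk(S, c).
Decompose p/2: k ≐ k,  U ≐ X2.
Delete trivial equation k ≐ k.
Bind U := X2; no other remaining equation mentions U. Substituting into the earlier binding gives B := node(k, X2, n).
Decompose mk/2: node(n, 3, d) ≐ S,  c ≐ c.
Bind S := node(n, 3, d); substituting into the one remaining equation that mentions S gives: tup(X2, tup(c, node(n, 3, d), node(n, 3, d)), 3) ≐ tup(node(n, N, tup(d, k, nil)), N, 3).
Delete trivial equation c ≐ c.
Decompose tup/3: X2 ≐ node(n, N, tup(d, k, nil)),  tup(c, node(n, 3, d), node(n, 3, d)) ≐ N,  3 ≐ 3.
Bind X2 := node(n, N, tup(d, k, nil)); no other remaining equation mentions X2. Substituting into the earlier bindings gives B := node(k, node(n, N, tup(d, k, nil)), n), U := node(n, N, tup(d, k, nil)).
Bind N := tup(c, node(n, 3, d), node(n, 3, d)); no other remaining equation mentions N. Substituting into the earlier bindings gives B := node(k, node(n, tup(c, node(n, 3, d), node(n, 3, d)), tup(d, k, nil)), n), U := node(n, tup(c, node(n, 3, d), node(n, 3, d)), tup(d, k, nil)), X2 := node(n, tup(c, node(n, 3, d), node(n, 3, d)), tup(d, k, nil)).
Delete trivial equation 3 ≐ 3.
MGU = { B := node(k, node(n, tup(c, node(n, 3, d), node(n, 3, d)), tup(d, k, nil)), n), U := node(n, tup(c, node(n, 3, d), node(n, 3, d)), tup(d, k, nil)), S := node(n, 3, d), X2 := node(n, tup(c, node(n, 3, d), node(n, 3, d)), tup(d, k, nil)), N := tup(c, node(n, 3, d), node(n, 3, d)) }, so X2 := node(n, tup(c, node(n, 3, d), node(n, 3, d)), tup(d, k, nil)).

node(n, tup(c, node(n, 3, d), node(n, 3, d)), tup(d, k, nil))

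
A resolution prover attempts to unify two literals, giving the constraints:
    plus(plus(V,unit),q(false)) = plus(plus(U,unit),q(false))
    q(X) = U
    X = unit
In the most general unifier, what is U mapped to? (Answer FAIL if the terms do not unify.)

q(unit)

Decompose plus/2: plus(V,unit) = plus(U,unit),  q(false) = q(false).
Decompose plus/2: V = U,  unit = unit.
Bind V := U; no other remaining equation mentions V.
Delete trivial equation unit = unit.
Delete trivial equation q(false) = q(false).
Bind U := q(X); no other remaining equation mentions U. Substituting into the earlier binding gives V := q(X).
Bind X := unit. Substituting into the earlier bindings gives V := q(unit), U := q(unit).
MGU = { V ↦ q(unit), U ↦ q(unit), X ↦ unit }, so U ↦ q(unit).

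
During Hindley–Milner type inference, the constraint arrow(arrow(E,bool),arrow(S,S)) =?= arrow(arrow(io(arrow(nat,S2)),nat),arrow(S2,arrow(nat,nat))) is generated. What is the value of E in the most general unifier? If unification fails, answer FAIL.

FAIL

Decompose arrow/2: arrow(E,bool) =?= arrow(io(arrow(nat,S2)),nat),  arrow(S,S) =?= arrow(S2,arrow(nat,nat)).
Decompose arrow/2: E =?= io(arrow(nat,S2)),  bool =?= nat.
Bind E := io(arrow(nat,S2)); no other remaining equation mentions E.
Clash: constants bool and nat differ; no unifier exists.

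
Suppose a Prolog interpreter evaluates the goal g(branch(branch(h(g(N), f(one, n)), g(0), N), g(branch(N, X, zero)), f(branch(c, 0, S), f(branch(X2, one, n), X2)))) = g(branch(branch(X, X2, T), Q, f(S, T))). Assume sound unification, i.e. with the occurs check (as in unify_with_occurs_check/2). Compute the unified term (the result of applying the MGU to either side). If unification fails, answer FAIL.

Decompose g/1: branch(branch(h(g(N), f(one, n)), g(0), N), g(branch(N, X, zero)), f(branch(c, 0, S), f(branch(X2, one, n), X2))) = branch(branch(X, X2, T), Q, f(S, T)).
Decompose branch/3: branch(h(g(N), f(one, n)), g(0), N) = branch(X, X2, T),  g(branch(N, X, zero)) = Q,  f(branch(c, 0, S), f(branch(X2, one, n), X2)) = f(S, T).
Decompose branch/3: h(g(N), f(one, n)) = X,  g(0) = X2,  N = T.
Bind X := h(g(N), f(one, n)); substituting into the one remaining equation that mentions X gives: g(branch(N, h(g(N), f(one, n)), zero)) = Q.
Bind X2 := g(0); substituting into the one remaining equation that mentions X2 gives: f(branch(c, 0, S), f(branch(g(0), one, n), g(0))) = f(S, T).
Bind N := T; substituting into the one remaining equation that mentions N gives: g(branch(T, h(g(T), f(one, n)), zero)) = Q. Substituting into the earlier binding gives X := h(g(T), f(one, n)).
Bind Q := g(branch(T, h(g(T), f(one, n)), zero)); no other remaining equation mentions Q.
Decompose f/2: branch(c, 0, S) = S,  f(branch(g(0), one, n), g(0)) = T.
Occurs check fails: S occurs in branch(c, 0, S); the equation S = branch(c, 0, S) has no finite solution.

FAIL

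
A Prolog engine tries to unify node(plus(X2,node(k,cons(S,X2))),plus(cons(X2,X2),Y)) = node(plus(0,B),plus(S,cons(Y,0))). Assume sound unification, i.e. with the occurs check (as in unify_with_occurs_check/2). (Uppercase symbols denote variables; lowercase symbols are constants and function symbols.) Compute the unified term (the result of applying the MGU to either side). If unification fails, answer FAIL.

Decompose node/2: plus(X2,node(k,cons(S,X2))) = plus(0,B),  plus(cons(X2,X2),Y) = plus(S,cons(Y,0)).
Decompose plus/2: X2 = 0,  node(k,cons(S,X2)) = B.
Bind X2 := 0; substituting into the remaining equations gives: node(k,cons(S,0)) = B,  plus(cons(0,0),Y) = plus(S,cons(Y,0)).
Bind B := node(k,cons(S,0)); no other remaining equation mentions B.
Decompose plus/2: cons(0,0) = S,  Y = cons(Y,0).
Bind S := cons(0,0); no other remaining equation mentions S. Substituting into the earlier binding gives B := node(k,cons(cons(0,0),0)).
Occurs check fails: Y occurs in cons(Y,0); the equation Y = cons(Y,0) has no finite solution.

FAIL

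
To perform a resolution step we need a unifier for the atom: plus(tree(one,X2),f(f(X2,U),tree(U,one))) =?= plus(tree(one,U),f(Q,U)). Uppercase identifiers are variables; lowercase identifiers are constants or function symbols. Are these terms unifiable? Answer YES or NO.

Decompose plus/2: tree(one,X2) =?= tree(one,U),  f(f(X2,U),tree(U,one)) =?= f(Q,U).
Decompose tree/2: one =?= one,  X2 =?= U.
Delete trivial equation one =?= one.
Bind X2 := U; substituting into the remaining equation gives: f(f(U,U),tree(U,one)) =?= f(Q,U).
Decompose f/2: f(U,U) =?= Q,  tree(U,one) =?= U.
Bind Q := f(U,U); no other remaining equation mentions Q.
Occurs check fails: U occurs in tree(U,one); the equation U =?= tree(U,one) has no finite solution.

NO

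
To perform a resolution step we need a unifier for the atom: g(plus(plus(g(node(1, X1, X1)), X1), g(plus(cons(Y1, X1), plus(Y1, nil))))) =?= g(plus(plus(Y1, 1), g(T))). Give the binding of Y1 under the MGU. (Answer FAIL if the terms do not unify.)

Decompose g/1: plus(plus(g(node(1, X1, X1)), X1), g(plus(cons(Y1, X1), plus(Y1, nil)))) =?= plus(plus(Y1, 1), g(T)).
Decompose plus/2: plus(g(node(1, X1, X1)), X1) =?= plus(Y1, 1),  g(plus(cons(Y1, X1), plus(Y1, nil))) =?= g(T).
Decompose plus/2: g(node(1, X1, X1)) =?= Y1,  X1 =?= 1.
Bind Y1 := g(node(1, X1, X1)); substituting into the one remaining equation that mentions Y1 gives: g(plus(cons(g(node(1, X1, X1)), X1), plus(g(node(1, X1, X1)), nil))) =?= g(T).
Bind X1 := 1; substituting into the remaining equation gives: g(plus(cons(g(node(1, 1, 1)), 1), plus(g(node(1, 1, 1)), nil))) =?= g(T). Substituting into the earlier binding gives Y1 := g(node(1, 1, 1)).
Decompose g/1: plus(cons(g(node(1, 1, 1)), 1), plus(g(node(1, 1, 1)), nil)) =?= T.
Bind T := plus(cons(g(node(1, 1, 1)), 1), plus(g(node(1, 1, 1)), nil)).
MGU = { Y1 ↦ g(node(1, 1, 1)), X1 ↦ 1, T ↦ plus(cons(g(node(1, 1, 1)), 1), plus(g(node(1, 1, 1)), nil)) }, so Y1 ↦ g(node(1, 1, 1)).

g(node(1, 1, 1))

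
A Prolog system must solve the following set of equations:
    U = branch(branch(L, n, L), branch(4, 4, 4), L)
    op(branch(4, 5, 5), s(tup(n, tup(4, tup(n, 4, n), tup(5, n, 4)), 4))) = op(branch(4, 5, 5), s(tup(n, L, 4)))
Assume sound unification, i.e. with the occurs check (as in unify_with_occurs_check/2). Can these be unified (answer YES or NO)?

Bind U := branch(branch(L, n, L), branch(4, 4, 4), L); no other remaining equation mentions U.
Decompose op/2: branch(4, 5, 5) = branch(4, 5, 5),  s(tup(n, tup(4, tup(n, 4, n), tup(5, n, 4)), 4)) = s(tup(n, L, 4)).
Delete trivial equation branch(4, 5, 5) = branch(4, 5, 5).
Decompose s/1: tup(n, tup(4, tup(n, 4, n), tup(5, n, 4)), 4) = tup(n, L, 4).
Decompose tup/3: n = n,  tup(4, tup(n, 4, n), tup(5, n, 4)) = L,  4 = 4.
Delete trivial equation n = n.
Bind L := tup(4, tup(n, 4, n), tup(5, n, 4)); no other remaining equation mentions L. Substituting into the earlier binding gives U := branch(branch(tup(4, tup(n, 4, n), tup(5, n, 4)), n, tup(4, tup(n, 4, n), tup(5, n, 4))), branch(4, 4, 4), tup(4, tup(n, 4, n), tup(5, n, 4))).
Delete trivial equation 4 = 4.
No equations remain and no clash or occurs-check failure arose, so a unifier exists.

YES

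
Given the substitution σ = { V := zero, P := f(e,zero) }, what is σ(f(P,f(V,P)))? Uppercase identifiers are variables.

f(f(e,zero),f(zero,f(e,zero)))

Replace each occurrence of V with zero.
Replace each occurrence of P with f(e,zero).
Result: f(f(e,zero),f(zero,f(e,zero))).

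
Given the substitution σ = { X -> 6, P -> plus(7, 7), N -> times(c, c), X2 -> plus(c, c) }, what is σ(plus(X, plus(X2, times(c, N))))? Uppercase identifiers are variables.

Replace each occurrence of X with 6.
Replace each occurrence of N with times(c, c).
Replace each occurrence of X2 with plus(c, c).
Result: plus(6, plus(plus(c, c), times(c, times(c, c)))).

plus(6, plus(plus(c, c), times(c, times(c, c))))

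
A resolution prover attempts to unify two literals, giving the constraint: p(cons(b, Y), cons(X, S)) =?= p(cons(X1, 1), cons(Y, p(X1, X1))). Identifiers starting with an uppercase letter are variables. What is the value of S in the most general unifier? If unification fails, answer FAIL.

p(b, b)

Decompose p/2: cons(b, Y) =?= cons(X1, 1),  cons(X, S) =?= cons(Y, p(X1, X1)).
Decompose cons/2: b =?= X1,  Y =?= 1.
Bind X1 := b; substituting into the one remaining equation that mentions X1 gives: cons(X, S) =?= cons(Y, p(b, b)).
Bind Y := 1; substituting into the remaining equation gives: cons(X, S) =?= cons(1, p(b, b)).
Decompose cons/2: X =?= 1,  S =?= p(b, b).
Bind X := 1; no other remaining equation mentions X.
Bind S := p(b, b).
MGU = { X1 := b, Y := 1, X := 1, S := p(b, b) }, so S := p(b, b).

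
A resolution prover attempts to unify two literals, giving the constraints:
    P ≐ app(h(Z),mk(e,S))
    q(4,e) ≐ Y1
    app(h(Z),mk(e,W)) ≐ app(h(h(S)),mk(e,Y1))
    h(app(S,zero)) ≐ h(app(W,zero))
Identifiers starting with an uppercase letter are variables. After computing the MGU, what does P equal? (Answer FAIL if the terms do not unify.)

app(h(h(q(4,e))),mk(e,q(4,e)))

Bind P := app(h(Z),mk(e,S)); no other remaining equation mentions P.
Bind Y1 := q(4,e); substituting into the one remaining equation that mentions Y1 gives: app(h(Z),mk(e,W)) ≐ app(h(h(S)),mk(e,q(4,e))).
Decompose app/2: h(Z) ≐ h(h(S)),  mk(e,W) ≐ mk(e,q(4,e)).
Decompose h/1: Z ≐ h(S).
Bind Z := h(S); no other remaining equation mentions Z. Substituting into the earlier binding gives P := app(h(h(S)),mk(e,S)).
Decompose mk/2: e ≐ e,  W ≐ q(4,e).
Delete trivial equation e ≐ e.
Bind W := q(4,e); substituting into the remaining equation gives: h(app(S,zero)) ≐ h(app(q(4,e),zero)).
Decompose h/1: app(S,zero) ≐ app(q(4,e),zero).
Decompose app/2: S ≐ q(4,e),  zero ≐ zero.
Bind S := q(4,e); no other remaining equation mentions S. Substituting into the earlier bindings gives P := app(h(h(q(4,e))),mk(e,q(4,e))), Z := h(q(4,e)).
Delete trivial equation zero ≐ zero.
MGU = { P := app(h(h(q(4,e))),mk(e,q(4,e))), Y1 := q(4,e), Z := h(q(4,e)), W := q(4,e), S := q(4,e) }, so P := app(h(h(q(4,e))),mk(e,q(4,e))).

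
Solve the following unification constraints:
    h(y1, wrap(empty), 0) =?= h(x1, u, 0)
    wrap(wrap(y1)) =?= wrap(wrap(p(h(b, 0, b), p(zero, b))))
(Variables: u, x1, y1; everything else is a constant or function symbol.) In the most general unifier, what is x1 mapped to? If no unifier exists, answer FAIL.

Decompose h/3: y1 =?= x1,  wrap(empty) =?= u,  0 =?= 0.
Bind y1 := x1; substituting into the one remaining equation that mentions y1 gives: wrap(wrap(x1)) =?= wrap(wrap(p(h(b, 0, b), p(zero, b)))).
Bind u := wrap(empty); no other remaining equation mentions u.
Delete trivial equation 0 =?= 0.
Decompose wrap/1: wrap(x1) =?= wrap(p(h(b, 0, b), p(zero, b))).
Decompose wrap/1: x1 =?= p(h(b, 0, b), p(zero, b)).
Bind x1 := p(h(b, 0, b), p(zero, b)). Substituting into the earlier binding gives y1 := p(h(b, 0, b), p(zero, b)).
MGU = { y1 := p(h(b, 0, b), p(zero, b)), u := wrap(empty), x1 := p(h(b, 0, b), p(zero, b)) }, so x1 := p(h(b, 0, b), p(zero, b)).

p(h(b, 0, b), p(zero, b))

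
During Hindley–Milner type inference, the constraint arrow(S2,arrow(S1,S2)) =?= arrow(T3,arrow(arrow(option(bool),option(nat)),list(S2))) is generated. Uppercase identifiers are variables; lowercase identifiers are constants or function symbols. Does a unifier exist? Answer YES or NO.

NO

Decompose arrow/2: S2 =?= T3,  arrow(S1,S2) =?= arrow(arrow(option(bool),option(nat)),list(S2)).
Bind S2 := T3; substituting into the remaining equation gives: arrow(S1,T3) =?= arrow(arrow(option(bool),option(nat)),list(T3)).
Decompose arrow/2: S1 =?= arrow(option(bool),option(nat)),  T3 =?= list(T3).
Bind S1 := arrow(option(bool),option(nat)); no other remaining equation mentions S1.
Occurs check fails: T3 occurs in list(T3); the equation T3 =?= list(T3) has no finite solution.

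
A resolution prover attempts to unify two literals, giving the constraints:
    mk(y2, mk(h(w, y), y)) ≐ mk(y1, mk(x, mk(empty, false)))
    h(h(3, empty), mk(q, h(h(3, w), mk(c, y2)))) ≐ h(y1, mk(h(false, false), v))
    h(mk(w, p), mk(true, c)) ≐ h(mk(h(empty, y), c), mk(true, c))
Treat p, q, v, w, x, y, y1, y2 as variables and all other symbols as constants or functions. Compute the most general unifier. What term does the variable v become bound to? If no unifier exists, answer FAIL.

Decompose mk/2: y2 ≐ y1,  mk(h(w, y), y) ≐ mk(x, mk(empty, false)).
Bind y2 := y1; substituting into the one remaining equation that mentions y2 gives: h(h(3, empty), mk(q, h(h(3, w), mk(c, y1)))) ≐ h(y1, mk(h(false, false), v)).
Decompose mk/2: h(w, y) ≐ x,  y ≐ mk(empty, false).
Bind x := h(w, y); no other remaining equation mentions x.
Bind y := mk(empty, false); substituting into the one remaining equation that mentions y gives: h(mk(w, p), mk(true, c)) ≐ h(mk(h(empty, mk(empty, false)), c), mk(true, c)). Substituting into the earlier binding gives x := h(w, mk(empty, false)).
Decompose h/2: h(3, empty) ≐ y1,  mk(q, h(h(3, w), mk(c, y1))) ≐ mk(h(false, false), v).
Bind y1 := h(3, empty); substituting into the one remaining equation that mentions y1 gives: mk(q, h(h(3, w), mk(c, h(3, empty)))) ≐ mk(h(false, false), v). Substituting into the earlier binding gives y2 := h(3, empty).
Decompose mk/2: q ≐ h(false, false),  h(h(3, w), mk(c, h(3, empty))) ≐ v.
Bind q := h(false, false); no other remaining equation mentions q.
Bind v := h(h(3, w), mk(c, h(3, empty))); no other remaining equation mentions v.
Decompose h/2: mk(w, p) ≐ mk(h(empty, mk(empty, false)), c),  mk(true, c) ≐ mk(true, c).
Decompose mk/2: w ≐ h(empty, mk(empty, false)),  p ≐ c.
Bind w := h(empty, mk(empty, false)); no other remaining equation mentions w. Substituting into the earlier bindings gives x := h(h(empty, mk(empty, false)), mk(empty, false)), v := h(h(3, h(empty, mk(empty, false))), mk(c, h(3, empty))).
Bind p := c; no other remaining equation mentions p.
Delete trivial equation mk(true, c) ≐ mk(true, c).
MGU = { y2 ↦ h(3, empty), x ↦ h(h(empty, mk(empty, false)), mk(empty, false)), y ↦ mk(empty, false), y1 ↦ h(3, empty), q ↦ h(false, false), v ↦ h(h(3, h(empty, mk(empty, false))), mk(c, h(3, empty))), w ↦ h(empty, mk(empty, false)), p ↦ c }, so v ↦ h(h(3, h(empty, mk(empty, false))), mk(c, h(3, empty))).

h(h(3, h(empty, mk(empty, false))), mk(c, h(3, empty)))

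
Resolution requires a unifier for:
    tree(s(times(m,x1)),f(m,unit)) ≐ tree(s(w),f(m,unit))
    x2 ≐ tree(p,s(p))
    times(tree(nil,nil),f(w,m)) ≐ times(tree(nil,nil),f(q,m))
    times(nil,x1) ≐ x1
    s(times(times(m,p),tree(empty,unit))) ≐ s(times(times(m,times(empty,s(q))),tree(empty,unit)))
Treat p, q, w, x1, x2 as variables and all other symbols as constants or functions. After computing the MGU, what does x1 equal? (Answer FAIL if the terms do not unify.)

Decompose tree/2: s(times(m,x1)) ≐ s(w),  f(m,unit) ≐ f(m,unit).
Decompose s/1: times(m,x1) ≐ w.
Bind w := times(m,x1); substituting into the one remaining equation that mentions w gives: times(tree(nil,nil),f(times(m,x1),m)) ≐ times(tree(nil,nil),f(q,m)).
Delete trivial equation f(m,unit) ≐ f(m,unit).
Bind x2 := tree(p,s(p)); no other remaining equation mentions x2.
Decompose times/2: tree(nil,nil) ≐ tree(nil,nil),  f(times(m,x1),m) ≐ f(q,m).
Delete trivial equation tree(nil,nil) ≐ tree(nil,nil).
Decompose f/2: times(m,x1) ≐ q,  m ≐ m.
Bind q := times(m,x1); substituting into the one remaining equation that mentions q gives: s(times(times(m,p),tree(empty,unit))) ≐ s(times(times(m,times(empty,s(times(m,x1)))),tree(empty,unit))).
Delete trivial equation m ≐ m.
Occurs check fails: x1 occurs in times(nil,x1); the equation x1 ≐ times(nil,x1) has no finite solution.

FAIL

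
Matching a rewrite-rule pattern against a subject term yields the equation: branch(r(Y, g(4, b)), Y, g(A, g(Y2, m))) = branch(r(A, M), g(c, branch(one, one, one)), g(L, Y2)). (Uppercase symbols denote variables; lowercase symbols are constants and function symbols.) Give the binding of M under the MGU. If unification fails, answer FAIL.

FAIL

Decompose branch/3: r(Y, g(4, b)) = r(A, M),  Y = g(c, branch(one, one, one)),  g(A, g(Y2, m)) = g(L, Y2).
Decompose r/2: Y = A,  g(4, b) = M.
Bind Y := A; substituting into the one remaining equation that mentions Y gives: A = g(c, branch(one, one, one)).
Bind M := g(4, b); no other remaining equation mentions M.
Bind A := g(c, branch(one, one, one)); substituting into the remaining equation gives: g(g(c, branch(one, one, one)), g(Y2, m)) = g(L, Y2). Substituting into the earlier binding gives Y := g(c, branch(one, one, one)).
Decompose g/2: g(c, branch(one, one, one)) = L,  g(Y2, m) = Y2.
Bind L := g(c, branch(one, one, one)); no other remaining equation mentions L.
Occurs check fails: Y2 occurs in g(Y2, m); the equation Y2 = g(Y2, m) has no finite solution.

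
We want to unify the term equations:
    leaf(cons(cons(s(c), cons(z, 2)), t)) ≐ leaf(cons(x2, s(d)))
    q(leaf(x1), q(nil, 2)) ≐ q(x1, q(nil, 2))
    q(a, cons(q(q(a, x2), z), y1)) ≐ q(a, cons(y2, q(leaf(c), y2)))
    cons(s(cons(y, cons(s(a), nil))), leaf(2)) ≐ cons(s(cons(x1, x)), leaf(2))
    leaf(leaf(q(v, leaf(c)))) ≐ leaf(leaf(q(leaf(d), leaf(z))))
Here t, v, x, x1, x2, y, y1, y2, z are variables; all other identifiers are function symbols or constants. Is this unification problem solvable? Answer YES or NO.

Decompose leaf/1: cons(cons(s(c), cons(z, 2)), t) ≐ cons(x2, s(d)).
Decompose cons/2: cons(s(c), cons(z, 2)) ≐ x2,  t ≐ s(d).
Bind x2 := cons(s(c), cons(z, 2)); substituting into the one remaining equation that mentions x2 gives: q(a, cons(q(q(a, cons(s(c), cons(z, 2))), z), y1)) ≐ q(a, cons(y2, q(leaf(c), y2))).
Bind t := s(d); no other remaining equation mentions t.
Decompose q/2: leaf(x1) ≐ x1,  q(nil, 2) ≐ q(nil, 2).
Occurs check fails: x1 occurs in leaf(x1); the equation x1 ≐ leaf(x1) has no finite solution.

NO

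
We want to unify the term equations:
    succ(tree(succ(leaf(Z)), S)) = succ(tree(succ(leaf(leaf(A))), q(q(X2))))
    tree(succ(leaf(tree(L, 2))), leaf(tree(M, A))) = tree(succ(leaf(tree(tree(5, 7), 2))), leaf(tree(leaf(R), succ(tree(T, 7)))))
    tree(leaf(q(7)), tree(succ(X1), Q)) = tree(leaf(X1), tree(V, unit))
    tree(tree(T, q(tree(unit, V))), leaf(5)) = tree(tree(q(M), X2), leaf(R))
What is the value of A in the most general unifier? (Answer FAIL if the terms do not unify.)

Decompose succ/1: tree(succ(leaf(Z)), S) = tree(succ(leaf(leaf(A))), q(q(X2))).
Decompose tree/2: succ(leaf(Z)) = succ(leaf(leaf(A))),  S = q(q(X2)).
Decompose succ/1: leaf(Z) = leaf(leaf(A)).
Decompose leaf/1: Z = leaf(A).
Bind Z := leaf(A); no other remaining equation mentions Z.
Bind S := q(q(X2)); no other remaining equation mentions S.
Decompose tree/2: succ(leaf(tree(L, 2))) = succ(leaf(tree(tree(5, 7), 2))),  leaf(tree(M, A)) = leaf(tree(leaf(R), succ(tree(T, 7)))).
Decompose succ/1: leaf(tree(L, 2)) = leaf(tree(tree(5, 7), 2)).
Decompose leaf/1: tree(L, 2) = tree(tree(5, 7), 2).
Decompose tree/2: L = tree(5, 7),  2 = 2.
Bind L := tree(5, 7); no other remaining equation mentions L.
Delete trivial equation 2 = 2.
Decompose leaf/1: tree(M, A) = tree(leaf(R), succ(tree(T, 7))).
Decompose tree/2: M = leaf(R),  A = succ(tree(T, 7)).
Bind M := leaf(R); substituting into the one remaining equation that mentions M gives: tree(tree(T, q(tree(unit, V))), leaf(5)) = tree(tree(q(leaf(R)), X2), leaf(R)).
Bind A := succ(tree(T, 7)); no other remaining equation mentions A. Substituting into the earlier binding gives Z := leaf(succ(tree(T, 7))).
Decompose tree/2: leaf(q(7)) = leaf(X1),  tree(succ(X1), Q) = tree(V, unit).
Decompose leaf/1: q(7) = X1.
Bind X1 := q(7); substituting into the one remaining equation that mentions X1 gives: tree(succ(q(7)), Q) = tree(V, unit).
Decompose tree/2: succ(q(7)) = V,  Q = unit.
Bind V := succ(q(7)); substituting into the one remaining equation that mentions V gives: tree(tree(T, q(tree(unit, succ(q(7))))), leaf(5)) = tree(tree(q(leaf(R)), X2), leaf(R)).
Bind Q := unit; no other remaining equation mentions Q.
Decompose tree/2: tree(T, q(tree(unit, succ(q(7))))) = tree(q(leaf(R)), X2),  leaf(5) = leaf(R).
Decompose tree/2: T = q(leaf(R)),  q(tree(unit, succ(q(7)))) = X2.
Bind T := q(leaf(R)); no other remaining equation mentions T. Substituting into the earlier bindings gives Z := leaf(succ(tree(q(leaf(R)), 7))), A := succ(tree(q(leaf(R)), 7)).
Bind X2 := q(tree(unit, succ(q(7)))); no other remaining equation mentions X2. Substituting into the earlier binding gives S := q(q(q(tree(unit, succ(q(7)))))).
Decompose leaf/1: 5 = R.
Bind R := 5. Substituting into the earlier bindings gives Z := leaf(succ(tree(q(leaf(5)), 7))), M := leaf(5), A := succ(tree(q(leaf(5)), 7)), T := q(leaf(5)).
MGU = { Z := leaf(succ(tree(q(leaf(5)), 7))), S := q(q(q(tree(unit, succ(q(7)))))), L := tree(5, 7), M := leaf(5), A := succ(tree(q(leaf(5)), 7)), X1 := q(7), V := succ(q(7)), Q := unit, T := q(leaf(5)), X2 := q(tree(unit, succ(q(7)))), R := 5 }, so A := succ(tree(q(leaf(5)), 7)).

succ(tree(q(leaf(5)), 7))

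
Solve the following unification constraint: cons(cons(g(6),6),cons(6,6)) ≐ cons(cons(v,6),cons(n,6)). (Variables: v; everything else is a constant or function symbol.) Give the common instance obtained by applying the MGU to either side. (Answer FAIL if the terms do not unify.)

FAIL

Decompose cons/2: cons(g(6),6) ≐ cons(v,6),  cons(6,6) ≐ cons(n,6).
Decompose cons/2: g(6) ≐ v,  6 ≐ 6.
Bind v := g(6); no other remaining equation mentions v.
Delete trivial equation 6 ≐ 6.
Decompose cons/2: 6 ≐ n,  6 ≐ 6.
Clash: constants 6 and n differ; no unifier exists.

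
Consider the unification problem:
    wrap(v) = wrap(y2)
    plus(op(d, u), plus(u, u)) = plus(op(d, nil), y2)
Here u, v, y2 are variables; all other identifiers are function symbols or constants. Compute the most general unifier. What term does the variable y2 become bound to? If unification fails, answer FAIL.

plus(nil, nil)

Decompose wrap/1: v = y2.
Bind v := y2; no other remaining equation mentions v.
Decompose plus/2: op(d, u) = op(d, nil),  plus(u, u) = y2.
Decompose op/2: d = d,  u = nil.
Delete trivial equation d = d.
Bind u := nil; substituting into the remaining equation gives: plus(nil, nil) = y2.
Bind y2 := plus(nil, nil). Substituting into the earlier binding gives v := plus(nil, nil).
MGU = { v -> plus(nil, nil), u -> nil, y2 -> plus(nil, nil) }, so y2 -> plus(nil, nil).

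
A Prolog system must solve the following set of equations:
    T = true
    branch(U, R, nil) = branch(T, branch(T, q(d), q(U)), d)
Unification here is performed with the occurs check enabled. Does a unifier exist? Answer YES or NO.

Bind T := true; substituting into the remaining equation gives: branch(U, R, nil) = branch(true, branch(true, q(d), q(U)), d).
Decompose branch/3: U = true,  R = branch(true, q(d), q(U)),  nil = d.
Bind U := true; substituting into the one remaining equation that mentions U gives: R = branch(true, q(d), q(true)).
Bind R := branch(true, q(d), q(true)); no other remaining equation mentions R.
Clash: constants nil and d differ; no unifier exists.

NO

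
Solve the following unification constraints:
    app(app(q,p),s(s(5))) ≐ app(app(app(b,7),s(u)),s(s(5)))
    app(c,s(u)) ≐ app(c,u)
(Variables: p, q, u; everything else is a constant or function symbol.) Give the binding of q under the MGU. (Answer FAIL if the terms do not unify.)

Decompose app/2: app(q,p) ≐ app(app(b,7),s(u)),  s(s(5)) ≐ s(s(5)).
Decompose app/2: q ≐ app(b,7),  p ≐ s(u).
Bind q := app(b,7); no other remaining equation mentions q.
Bind p := s(u); no other remaining equation mentions p.
Delete trivial equation s(s(5)) ≐ s(s(5)).
Decompose app/2: c ≐ c,  s(u) ≐ u.
Delete trivial equation c ≐ c.
Occurs check fails: u occurs in s(u); the equation u ≐ s(u) has no finite solution.

FAIL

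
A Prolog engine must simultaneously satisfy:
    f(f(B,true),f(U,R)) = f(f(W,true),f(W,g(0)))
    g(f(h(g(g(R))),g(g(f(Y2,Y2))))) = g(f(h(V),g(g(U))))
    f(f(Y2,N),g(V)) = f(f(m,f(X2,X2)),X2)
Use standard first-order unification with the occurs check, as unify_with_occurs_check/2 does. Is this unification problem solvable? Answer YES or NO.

Decompose f/2: f(B,true) = f(W,true),  f(U,R) = f(W,g(0)).
Decompose f/2: B = W,  true = true.
Bind B := W; no other remaining equation mentions B.
Delete trivial equation true = true.
Decompose f/2: U = W,  R = g(0).
Bind U := W; substituting into the one remaining equation that mentions U gives: g(f(h(g(g(R))),g(g(f(Y2,Y2))))) = g(f(h(V),g(g(W)))).
Bind R := g(0); substituting into the one remaining equation that mentions R gives: g(f(h(g(g(g(0)))),g(g(f(Y2,Y2))))) = g(f(h(V),g(g(W)))).
Decompose g/1: f(h(g(g(g(0)))),g(g(f(Y2,Y2)))) = f(h(V),g(g(W))).
Decompose f/2: h(g(g(g(0)))) = h(V),  g(g(f(Y2,Y2))) = g(g(W)).
Decompose h/1: g(g(g(0))) = V.
Bind V := g(g(g(0))); substituting into the one remaining equation that mentions V gives: f(f(Y2,N),g(g(g(g(0))))) = f(f(m,f(X2,X2)),X2).
Decompose g/1: g(f(Y2,Y2)) = g(W).
Decompose g/1: f(Y2,Y2) = W.
Bind W := f(Y2,Y2); no other remaining equation mentions W. Substituting into the earlier bindings gives B := f(Y2,Y2), U := f(Y2,Y2).
Decompose f/2: f(Y2,N) = f(m,f(X2,X2)),  g(g(g(g(0)))) = X2.
Decompose f/2: Y2 = m,  N = f(X2,X2).
Bind Y2 := m; no other remaining equation mentions Y2. Substituting into the earlier bindings gives B := f(m,m), U := f(m,m), W := f(m,m).
Bind N := f(X2,X2); no other remaining equation mentions N.
Bind X2 := g(g(g(g(0)))). Substituting into the earlier binding gives N := f(g(g(g(g(0)))),g(g(g(g(0))))).
No equations remain and no clash or occurs-check failure arose, so a unifier exists.

YES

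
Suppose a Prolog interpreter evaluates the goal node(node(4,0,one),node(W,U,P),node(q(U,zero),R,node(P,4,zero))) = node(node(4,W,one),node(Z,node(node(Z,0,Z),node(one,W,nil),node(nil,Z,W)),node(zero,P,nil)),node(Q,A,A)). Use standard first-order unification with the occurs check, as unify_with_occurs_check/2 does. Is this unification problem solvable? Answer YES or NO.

NO

Decompose node/3: node(4,0,one) = node(4,W,one),  node(W,U,P) = node(Z,node(node(Z,0,Z),node(one,W,nil),node(nil,Z,W)),node(zero,P,nil)),  node(q(U,zero),R,node(P,4,zero)) = node(Q,A,A).
Decompose node/3: 4 = 4,  0 = W,  one = one.
Delete trivial equation 4 = 4.
Bind W := 0; substituting into the one remaining equation that mentions W gives: node(0,U,P) = node(Z,node(node(Z,0,Z),node(one,0,nil),node(nil,Z,0)),node(zero,P,nil)).
Delete trivial equation one = one.
Decompose node/3: 0 = Z,  U = node(node(Z,0,Z),node(one,0,nil),node(nil,Z,0)),  P = node(zero,P,nil).
Bind Z := 0; substituting into the one remaining equation that mentions Z gives: U = node(node(0,0,0),node(one,0,nil),node(nil,0,0)).
Bind U := node(node(0,0,0),node(one,0,nil),node(nil,0,0)); substituting into the one remaining equation that mentions U gives: node(q(node(node(0,0,0),node(one,0,nil),node(nil,0,0)),zero),R,node(P,4,zero)) = node(Q,A,A).
Occurs check fails: P occurs in node(zero,P,nil); the equation P = node(zero,P,nil) has no finite solution.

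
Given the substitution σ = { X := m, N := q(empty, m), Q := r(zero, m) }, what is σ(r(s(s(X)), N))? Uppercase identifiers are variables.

r(s(s(m)), q(empty, m))

Replace each occurrence of X with m.
Replace each occurrence of N with q(empty, m).
Result: r(s(s(m)), q(empty, m)).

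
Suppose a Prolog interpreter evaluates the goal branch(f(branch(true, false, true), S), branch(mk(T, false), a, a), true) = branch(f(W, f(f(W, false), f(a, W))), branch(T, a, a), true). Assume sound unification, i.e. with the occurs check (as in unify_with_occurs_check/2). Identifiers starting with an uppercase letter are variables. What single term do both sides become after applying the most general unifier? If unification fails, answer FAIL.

FAIL

Decompose branch/3: f(branch(true, false, true), S) = f(W, f(f(W, false), f(a, W))),  branch(mk(T, false), a, a) = branch(T, a, a),  true = true.
Decompose f/2: branch(true, false, true) = W,  S = f(f(W, false), f(a, W)).
Bind W := branch(true, false, true); substituting into the one remaining equation that mentions W gives: S = f(f(branch(true, false, true), false), f(a, branch(true, false, true))).
Bind S := f(f(branch(true, false, true), false), f(a, branch(true, false, true))); no other remaining equation mentions S.
Decompose branch/3: mk(T, false) = T,  a = a,  a = a.
Occurs check fails: T occurs in mk(T, false); the equation T = mk(T, false) has no finite solution.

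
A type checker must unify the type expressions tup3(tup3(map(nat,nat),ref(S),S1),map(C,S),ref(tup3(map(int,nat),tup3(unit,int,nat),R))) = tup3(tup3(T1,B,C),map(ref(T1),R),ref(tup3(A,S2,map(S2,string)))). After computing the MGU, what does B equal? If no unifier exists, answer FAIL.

Decompose tup3/3: tup3(map(nat,nat),ref(S),S1) = tup3(T1,B,C),  map(C,S) = map(ref(T1),R),  ref(tup3(map(int,nat),tup3(unit,int,nat),R)) = ref(tup3(A,S2,map(S2,string))).
Decompose tup3/3: map(nat,nat) = T1,  ref(S) = B,  S1 = C.
Bind T1 := map(nat,nat); substituting into the one remaining equation that mentions T1 gives: map(C,S) = map(ref(map(nat,nat)),R).
Bind B := ref(S); no other remaining equation mentions B.
Bind S1 := C; no other remaining equation mentions S1.
Decompose map/2: C = ref(map(nat,nat)),  S = R.
Bind C := ref(map(nat,nat)); no other remaining equation mentions C. Substituting into the earlier binding gives S1 := ref(map(nat,nat)).
Bind S := R; no other remaining equation mentions S. Substituting into the earlier binding gives B := ref(R).
Decompose ref/1: tup3(map(int,nat),tup3(unit,int,nat),R) = tup3(A,S2,map(S2,string)).
Decompose tup3/3: map(int,nat) = A,  tup3(unit,int,nat) = S2,  R = map(S2,string).
Bind A := map(int,nat); no other remaining equation mentions A.
Bind S2 := tup3(unit,int,nat); substituting into the remaining equation gives: R = map(tup3(unit,int,nat),string).
Bind R := map(tup3(unit,int,nat),string). Substituting into the earlier bindings gives B := ref(map(tup3(unit,int,nat),string)), S := map(tup3(unit,int,nat),string).
MGU = { T1 := map(nat,nat), B := ref(map(tup3(unit,int,nat),string)), S1 := ref(map(nat,nat)), C := ref(map(nat,nat)), S := map(tup3(unit,int,nat),string), A := map(int,nat), S2 := tup3(unit,int,nat), R := map(tup3(unit,int,nat),string) }, so B := ref(map(tup3(unit,int,nat),string)).

ref(map(tup3(unit,int,nat),string))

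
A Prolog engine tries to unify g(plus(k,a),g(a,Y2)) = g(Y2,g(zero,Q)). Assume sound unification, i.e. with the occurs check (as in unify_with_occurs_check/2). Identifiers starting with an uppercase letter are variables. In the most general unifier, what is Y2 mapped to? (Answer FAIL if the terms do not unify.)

Decompose g/2: plus(k,a) = Y2,  g(a,Y2) = g(zero,Q).
Bind Y2 := plus(k,a); substituting into the remaining equation gives: g(a,plus(k,a)) = g(zero,Q).
Decompose g/2: a = zero,  plus(k,a) = Q.
Clash: constants a and zero differ; no unifier exists.

FAIL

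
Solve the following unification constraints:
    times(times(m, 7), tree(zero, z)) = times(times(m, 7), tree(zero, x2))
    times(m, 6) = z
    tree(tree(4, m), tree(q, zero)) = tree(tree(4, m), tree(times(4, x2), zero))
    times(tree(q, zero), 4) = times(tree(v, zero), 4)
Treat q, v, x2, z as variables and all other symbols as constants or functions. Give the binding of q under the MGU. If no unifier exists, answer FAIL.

times(4, times(m, 6))

Decompose times/2: times(m, 7) = times(m, 7),  tree(zero, z) = tree(zero, x2).
Delete trivial equation times(m, 7) = times(m, 7).
Decompose tree/2: zero = zero,  z = x2.
Delete trivial equation zero = zero.
Bind z := x2; substituting into the one remaining equation that mentions z gives: times(m, 6) = x2.
Bind x2 := times(m, 6); substituting into the one remaining equation that mentions x2 gives: tree(tree(4, m), tree(q, zero)) = tree(tree(4, m), tree(times(4, times(m, 6)), zero)). Substituting into the earlier binding gives z := times(m, 6).
Decompose tree/2: tree(4, m) = tree(4, m),  tree(q, zero) = tree(times(4, times(m, 6)), zero).
Delete trivial equation tree(4, m) = tree(4, m).
Decompose tree/2: q = times(4, times(m, 6)),  zero = zero.
Bind q := times(4, times(m, 6)); substituting into the one remaining equation that mentions q gives: times(tree(times(4, times(m, 6)), zero), 4) = times(tree(v, zero), 4).
Delete trivial equation zero = zero.
Decompose times/2: tree(times(4, times(m, 6)), zero) = tree(v, zero),  4 = 4.
Decompose tree/2: times(4, times(m, 6)) = v,  zero = zero.
Bind v := times(4, times(m, 6)); no other remaining equation mentions v.
Delete trivial equation zero = zero.
Delete trivial equation 4 = 4.
MGU = { z := times(m, 6), x2 := times(m, 6), q := times(4, times(m, 6)), v := times(4, times(m, 6)) }, so q := times(4, times(m, 6)).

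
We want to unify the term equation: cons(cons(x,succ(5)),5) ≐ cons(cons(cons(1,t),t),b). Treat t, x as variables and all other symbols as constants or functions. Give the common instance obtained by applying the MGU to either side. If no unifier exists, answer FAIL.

FAIL

Decompose cons/2: cons(x,succ(5)) ≐ cons(cons(1,t),t),  5 ≐ b.
Decompose cons/2: x ≐ cons(1,t),  succ(5) ≐ t.
Bind x := cons(1,t); no other remaining equation mentions x.
Bind t := succ(5); no other remaining equation mentions t. Substituting into the earlier binding gives x := cons(1,succ(5)).
Clash: constants 5 and b differ; no unifier exists.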